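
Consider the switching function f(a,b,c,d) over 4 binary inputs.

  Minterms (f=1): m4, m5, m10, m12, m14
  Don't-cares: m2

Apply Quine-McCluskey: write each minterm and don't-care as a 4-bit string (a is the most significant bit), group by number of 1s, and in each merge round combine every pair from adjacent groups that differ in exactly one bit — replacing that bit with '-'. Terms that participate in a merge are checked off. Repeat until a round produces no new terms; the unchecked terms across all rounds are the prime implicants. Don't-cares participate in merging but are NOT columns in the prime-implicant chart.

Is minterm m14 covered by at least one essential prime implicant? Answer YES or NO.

NO

[col 0] 0010*, 0100*, 0101*, 1010*, 1100*, 1110*
[col 1] -010, -100, 010-, 1-10, 11-0
Prime implicants: -010, -100, 010-, 1-10, 11-0
PI chart (minterm → PIs covering it):
  4 | -100,010-
  5 | 010-  (sole → essential)
  10 | -010,1-10
  12 | -100,11-0
  14 | 1-10,11-0
Essential prime implicants: 010-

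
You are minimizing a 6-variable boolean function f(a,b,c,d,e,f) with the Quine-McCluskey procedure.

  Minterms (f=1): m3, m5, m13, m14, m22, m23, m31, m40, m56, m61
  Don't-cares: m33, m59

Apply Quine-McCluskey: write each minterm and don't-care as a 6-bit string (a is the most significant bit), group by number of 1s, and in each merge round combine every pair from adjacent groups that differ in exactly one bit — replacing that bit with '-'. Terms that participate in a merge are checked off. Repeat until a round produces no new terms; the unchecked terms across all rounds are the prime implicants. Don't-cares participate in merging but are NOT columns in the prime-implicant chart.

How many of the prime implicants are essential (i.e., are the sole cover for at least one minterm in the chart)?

7

[col 0] 000011, 000101*, 001101*, 001110, 010110*, 010111*, 011111*, 100001, 101000*, 111000*, 111011, 111101
[col 1] 00-101, 01-111, 01011-, 1-1000
Prime implicants: 00-101, 000011, 001110, 01-111, 01011-, 1-1000, 100001, 111011, 111101
PI chart (minterm → PIs covering it):
  3 | 000011  (sole → essential)
  5 | 00-101  (sole → essential)
  13 | 00-101  (sole → essential)
  14 | 001110  (sole → essential)
  22 | 01011-  (sole → essential)
  23 | 01-111,01011-
  31 | 01-111  (sole → essential)
  40 | 1-1000  (sole → essential)
  56 | 1-1000  (sole → essential)
  61 | 111101  (sole → essential)
Essential prime implicants: 00-101, 000011, 001110, 01-111, 01011-, 1-1000, 111101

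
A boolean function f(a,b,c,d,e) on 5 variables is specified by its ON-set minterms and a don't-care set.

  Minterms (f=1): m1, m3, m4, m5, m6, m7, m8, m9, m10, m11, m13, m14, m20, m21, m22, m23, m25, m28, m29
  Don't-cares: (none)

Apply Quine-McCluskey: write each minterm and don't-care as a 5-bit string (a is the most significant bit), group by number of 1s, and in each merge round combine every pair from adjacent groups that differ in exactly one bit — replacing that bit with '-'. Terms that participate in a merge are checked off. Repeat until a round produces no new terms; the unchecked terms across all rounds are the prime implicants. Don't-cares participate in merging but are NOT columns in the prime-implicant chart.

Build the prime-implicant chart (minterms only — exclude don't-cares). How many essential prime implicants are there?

size-2^0 implicants → 00001(✓)  00011(✓)  00100(✓)  00101(✓)  00110(✓)  00111(✓)  01000(✓)  01001(✓)  01010(✓)  01011(✓)  01101(✓)  01110(✓)  10100(✓)  10101(✓)  10110(✓)  10111(✓)  11001(✓)  11100(✓)  11101(✓)
size-2^1 implicants → -0100(✓)  -0101(✓)  -0110(✓)  -0111(✓)  -1001(✓)  -1101(✓)  0-001(✓)  0-011(✓)  0-101(✓)  0-110  00-01(✓)  00-11(✓)  000-1(✓)  001-0(✓)  001-1(✓)  0010-(✓)  0011-(✓)  01-01(✓)  01-10  010-0(✓)  010-1(✓)  0100-(✓)  0101-(✓)  1-100(✓)  1-101(✓)  101-0(✓)  101-1(✓)  1010-(✓)  1011-(✓)  11-01(✓)  1110-(✓)
size-2^2 implicants → --101  -01-0(✓)  -01-1(✓)  -010-(✓)  -011-(✓)  -1-01  0--01  0-0-1  00--1  001--(✓)  010--  1-10-  101--(✓)
size-2^3 implicants → -01--
Unchecked terms (primes): --101, -01--, -1-01, 0--01, 0-0-1, 0-110, 00--1, 01-10, 010--, 1-10-
Minterm coverage:
  m1 ⊆ 0--01,0-0-1,00--1
  m3 ⊆ 0-0-1,00--1
  m4 ⊆ -01-- [E]
  m5 ⊆ --101,-01--,0--01,00--1
  m6 ⊆ -01--,0-110
  m7 ⊆ -01--,00--1
  m8 ⊆ 010-- [E]
  m9 ⊆ -1-01,0--01,0-0-1,010--
  m10 ⊆ 01-10,010--
  m11 ⊆ 0-0-1,010--
  m13 ⊆ --101,-1-01,0--01
  m14 ⊆ 0-110,01-10
  m20 ⊆ -01--,1-10-
  m21 ⊆ --101,-01--,1-10-
  m22 ⊆ -01-- [E]
  m23 ⊆ -01-- [E]
  m25 ⊆ -1-01 [E]
  m28 ⊆ 1-10- [E]
  m29 ⊆ --101,-1-01,1-10-
E = {-01--, -1-01, 010--, 1-10-}

4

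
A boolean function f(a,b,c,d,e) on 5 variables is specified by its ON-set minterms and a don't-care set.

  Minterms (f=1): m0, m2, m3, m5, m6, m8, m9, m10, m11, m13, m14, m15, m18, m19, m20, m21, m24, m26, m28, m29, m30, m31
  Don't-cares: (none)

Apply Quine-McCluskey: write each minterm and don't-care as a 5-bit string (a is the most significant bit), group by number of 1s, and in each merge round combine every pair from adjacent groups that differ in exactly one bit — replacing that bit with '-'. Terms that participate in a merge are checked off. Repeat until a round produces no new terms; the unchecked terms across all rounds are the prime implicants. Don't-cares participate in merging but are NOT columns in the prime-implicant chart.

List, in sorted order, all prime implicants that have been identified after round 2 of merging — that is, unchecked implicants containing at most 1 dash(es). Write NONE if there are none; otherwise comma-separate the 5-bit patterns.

size-2^0 implicants → 00000(✓)  00010(✓)  00011(✓)  00101(✓)  00110(✓)  01000(✓)  01001(✓)  01010(✓)  01011(✓)  01101(✓)  01110(✓)  01111(✓)  10010(✓)  10011(✓)  10100(✓)  10101(✓)  11000(✓)  11010(✓)  11100(✓)  11101(✓)  11110(✓)  11111(✓)
size-2^1 implicants → -0010(✓)  -0011(✓)  -0101(✓)  -1000(✓)  -1010(✓)  -1101(✓)  -1110(✓)  -1111(✓)  0-000(✓)  0-010(✓)  0-011(✓)  0-101(✓)  0-110(✓)  00-10(✓)  000-0(✓)  0001-(✓)  01-01(✓)  01-10(✓)  01-11(✓)  010-0(✓)  010-1(✓)  0100-(✓)  0101-(✓)  011-1(✓)  0111-(✓)  1-010(✓)  1-100(✓)  1-101(✓)  1001-(✓)  1010-(✓)  11-00(✓)  11-10(✓)  110-0(✓)  111-0(✓)  111-1(✓)  1110-(✓)  1111-(✓)
size-2^2 implicants → --010  --101  -001-  -1-10  -10-0  -11-1  -111-  0--10  0-0-0  0-01-  01--1  01-1-  010--  1-10-  11--0  111--
Unchecked terms (primes): --010, --101, -001-, -1-10, -10-0, -11-1, -111-, 0--10, 0-0-0, 0-01-, 01--1, 01-1-, 010--, 1-10-, 11--0, 111--

NONE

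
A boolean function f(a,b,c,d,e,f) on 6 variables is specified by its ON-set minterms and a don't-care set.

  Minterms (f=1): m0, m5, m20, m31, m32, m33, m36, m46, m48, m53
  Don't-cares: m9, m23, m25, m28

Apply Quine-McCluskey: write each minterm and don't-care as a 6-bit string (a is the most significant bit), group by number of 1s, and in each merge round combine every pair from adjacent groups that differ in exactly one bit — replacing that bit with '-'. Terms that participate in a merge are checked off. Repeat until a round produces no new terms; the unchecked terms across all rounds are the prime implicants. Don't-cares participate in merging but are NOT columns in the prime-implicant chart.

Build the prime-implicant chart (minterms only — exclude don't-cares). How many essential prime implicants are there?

9

Round 0: 000000✓ 000101 001001✓ 010100✓ 010111✓ 011001✓ 011100✓ 011111✓ 100000✓ 100001✓ 100100✓ 101110 110000✓ 110101
Round 1: -00000 0-1001 01-100 01-111 1-0000 100-00 10000-
PIs = {-00000, 0-1001, 000101, 01-100, 01-111, 1-0000, 100-00, 10000-, 101110, 110101}
Coverage chart:
  m0: -00000 ←essential
  m5: 000101 ←essential
  m20: 01-100 ←essential
  m31: 01-111 ←essential
  m32: -00000,1-0000,100-00,10000-
  m33: 10000- ←essential
  m36: 100-00 ←essential
  m46: 101110 ←essential
  m48: 1-0000 ←essential
  m53: 110101 ←essential
Essential: -00000, 000101, 01-100, 01-111, 1-0000, 100-00, 10000-, 101110, 110101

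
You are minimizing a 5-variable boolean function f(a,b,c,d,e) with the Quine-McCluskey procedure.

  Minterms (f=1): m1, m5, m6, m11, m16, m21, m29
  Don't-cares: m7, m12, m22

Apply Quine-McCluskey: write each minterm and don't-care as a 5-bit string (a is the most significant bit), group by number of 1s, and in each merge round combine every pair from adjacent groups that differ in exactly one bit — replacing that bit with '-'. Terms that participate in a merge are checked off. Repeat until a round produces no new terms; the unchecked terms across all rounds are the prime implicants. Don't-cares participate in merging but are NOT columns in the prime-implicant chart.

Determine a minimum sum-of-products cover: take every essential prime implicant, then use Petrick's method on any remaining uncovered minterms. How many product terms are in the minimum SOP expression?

[col 0] 00001*, 00101*, 00110*, 00111*, 01011, 01100, 10000, 10101*, 10110*, 11101*
[col 1] -0101, -0110, 00-01, 001-1, 0011-, 1-101
Prime implicants: -0101, -0110, 00-01, 001-1, 0011-, 01011, 01100, 1-101, 10000
PI chart (minterm → PIs covering it):
  1 | 00-01  (sole → essential)
  5 | -0101,00-01,001-1
  6 | -0110,0011-
  11 | 01011  (sole → essential)
  16 | 10000  (sole → essential)
  21 | -0101,1-101
  29 | 1-101  (sole → essential)
Essential prime implicants: 00-01, 01011, 1-101, 10000
Petrick residual → -0110
Minimum SOP uses 5 PIs: b'cde' + a'b'd'e + a'bc'de + acd'e + ab'c'd'e'

5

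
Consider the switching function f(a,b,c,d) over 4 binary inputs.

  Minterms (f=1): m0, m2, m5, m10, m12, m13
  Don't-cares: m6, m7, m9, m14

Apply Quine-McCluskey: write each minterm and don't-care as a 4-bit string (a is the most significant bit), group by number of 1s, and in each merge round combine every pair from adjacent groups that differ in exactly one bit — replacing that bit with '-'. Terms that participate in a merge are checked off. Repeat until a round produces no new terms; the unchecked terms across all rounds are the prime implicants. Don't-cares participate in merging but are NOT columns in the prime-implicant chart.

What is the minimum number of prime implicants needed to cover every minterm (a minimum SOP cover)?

4

[col 0] 0000*, 0010*, 0101*, 0110*, 0111*, 1001*, 1010*, 1100*, 1101*, 1110*
[col 1] -010*, -101, -110*, 0-10*, 00-0, 01-1, 011-, 1-01, 1-10*, 11-0, 110-
[col 2] --10
Prime implicants: --10, -101, 00-0, 01-1, 011-, 1-01, 11-0, 110-
PI chart (minterm → PIs covering it):
  0 | 00-0  (sole → essential)
  2 | --10,00-0
  5 | -101,01-1
  10 | --10  (sole → essential)
  12 | 11-0,110-
  13 | -101,1-01,110-
Essential prime implicants: --10, 00-0
Petrick residual → -101, 11-0
Minimum SOP uses 4 PIs: cd' + bc'd + a'b'd' + abd'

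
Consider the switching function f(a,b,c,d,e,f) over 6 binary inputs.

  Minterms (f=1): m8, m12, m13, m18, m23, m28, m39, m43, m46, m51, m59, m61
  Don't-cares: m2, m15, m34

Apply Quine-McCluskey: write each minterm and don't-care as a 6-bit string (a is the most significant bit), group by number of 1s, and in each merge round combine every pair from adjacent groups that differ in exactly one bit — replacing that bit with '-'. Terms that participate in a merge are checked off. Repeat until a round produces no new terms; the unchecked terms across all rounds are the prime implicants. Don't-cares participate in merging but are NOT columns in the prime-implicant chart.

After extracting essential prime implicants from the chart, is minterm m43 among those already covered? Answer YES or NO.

YES

[col 0] 000010*, 001000*, 001100*, 001101*, 001111*, 010010*, 010111, 011100*, 100010*, 100111, 101011*, 101110, 110011*, 111011*, 111101
[col 1] -00010, 0-0010, 0-1100, 001-00, 0011-1, 00110-, 1-1011, 11-011
Prime implicants: -00010, 0-0010, 0-1100, 001-00, 0011-1, 00110-, 010111, 1-1011, 100111, 101110, 11-011, 111101
PI chart (minterm → PIs covering it):
  8 | 001-00  (sole → essential)
  12 | 0-1100,001-00,00110-
  13 | 0011-1,00110-
  18 | 0-0010  (sole → essential)
  23 | 010111  (sole → essential)
  28 | 0-1100  (sole → essential)
  39 | 100111  (sole → essential)
  43 | 1-1011  (sole → essential)
  46 | 101110  (sole → essential)
  51 | 11-011  (sole → essential)
  59 | 1-1011,11-011
  61 | 111101  (sole → essential)
Essential prime implicants: 0-0010, 0-1100, 001-00, 010111, 1-1011, 100111, 101110, 11-011, 111101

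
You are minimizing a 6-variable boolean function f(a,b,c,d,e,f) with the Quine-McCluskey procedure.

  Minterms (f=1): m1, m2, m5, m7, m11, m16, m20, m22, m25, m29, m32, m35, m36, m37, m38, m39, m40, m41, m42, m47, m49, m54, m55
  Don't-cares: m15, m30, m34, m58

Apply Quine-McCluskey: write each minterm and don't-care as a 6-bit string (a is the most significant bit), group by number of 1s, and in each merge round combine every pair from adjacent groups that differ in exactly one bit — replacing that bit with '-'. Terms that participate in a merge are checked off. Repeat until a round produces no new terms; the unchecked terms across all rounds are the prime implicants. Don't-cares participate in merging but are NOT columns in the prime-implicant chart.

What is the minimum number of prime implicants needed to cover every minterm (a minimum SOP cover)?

13

[col 0] 000001*, 000010*, 000101*, 000111*, 001011*, 001111*, 010000*, 010100*, 010110*, 011001*, 011101*, 011110*, 100000*, 100010*, 100011*, 100100*, 100101*, 100110*, 100111*, 101000*, 101001*, 101010*, 101111*, 110001, 110110*, 110111*, 111010*
[col 1] -00010, -00101*, -00111*, -01111*, -10110, 00-111*, 000-01, 0001-1*, 001-11, 01-110, 010-00, 0101-0, 011-01, 1-0110*, 1-0111*, 1-1010, 10-000*, 10-010*, 10-111*, 100-00*, 100-10*, 100-11*, 1000-0*, 10001-*, 1001-0*, 1001-1*, 10010-*, 10011-*, 1010-0*, 10100-, 11011-*
[col 2] -0-111, -001-1, 1-011-, 10-0-0, 100--0, 100-1-, 1001--
Prime implicants: -0-111, -00010, -001-1, -10110, 000-01, 001-11, 01-110, 010-00, 0101-0, 011-01, 1-011-, 1-1010, 10-0-0, 100--0, 100-1-, 1001--, 10100-, 110001
PI chart (minterm → PIs covering it):
  1 | 000-01  (sole → essential)
  2 | -00010  (sole → essential)
  5 | -001-1,000-01
  7 | -0-111,-001-1
  11 | 001-11  (sole → essential)
  16 | 010-00  (sole → essential)
  20 | 010-00,0101-0
  22 | -10110,01-110,0101-0
  25 | 011-01  (sole → essential)
  29 | 011-01  (sole → essential)
  32 | 10-0-0,100--0
  35 | 100-1-  (sole → essential)
  36 | 100--0,1001--
  37 | -001-1,1001--
  38 | 1-011-,100--0,100-1-,1001--
  39 | -0-111,-001-1,1-011-,100-1-,1001--
  40 | 10-0-0,10100-
  41 | 10100-  (sole → essential)
  42 | 1-1010,10-0-0
  47 | -0-111  (sole → essential)
  49 | 110001  (sole → essential)
  54 | -10110,1-011-
  55 | 1-011-  (sole → essential)
Essential prime implicants: -0-111, -00010, 000-01, 001-11, 010-00, 011-01, 1-011-, 100-1-, 10100-, 110001
Petrick residual → -10110, 10-0-0, 1001--
Minimum SOP uses 13 PIs: b'def + b'c'd'ef' + bc'def' + a'b'c'e'f + a'b'cef + a'bc'e'f' + a'bce'f + ac'de + ab'd'f' + ab'c'e + ab'c'd + ab'cd'e' + abc'd'e'f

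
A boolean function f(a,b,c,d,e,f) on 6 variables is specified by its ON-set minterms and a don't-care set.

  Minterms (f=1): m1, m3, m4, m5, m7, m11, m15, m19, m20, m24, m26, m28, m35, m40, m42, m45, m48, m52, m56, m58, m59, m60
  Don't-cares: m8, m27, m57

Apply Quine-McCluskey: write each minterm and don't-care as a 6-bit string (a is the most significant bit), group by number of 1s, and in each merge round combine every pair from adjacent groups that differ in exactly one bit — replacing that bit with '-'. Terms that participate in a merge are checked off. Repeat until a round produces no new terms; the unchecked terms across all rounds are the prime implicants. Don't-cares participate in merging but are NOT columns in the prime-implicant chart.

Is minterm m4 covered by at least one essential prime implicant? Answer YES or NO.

NO

[col 0] 000001*, 000011*, 000100*, 000101*, 000111*, 001000*, 001011*, 001111*, 010011*, 010100*, 011000*, 011010*, 011011*, 011100*, 100011*, 101000*, 101010*, 101101, 110000*, 110100*, 111000*, 111001*, 111010*, 111011*, 111100*
[col 1] -00011, -01000*, -10100*, -11000*, -11010*, -11011*, -11100*, 0-0011*, 0-0100, 0-1000*, 0-1011*, 00-011*, 00-111*, 000-01*, 000-11*, 0000-1*, 0001-1*, 00010-, 001-11*, 01-011*, 01-100*, 011-00*, 0110-0*, 01101-*, 1-1000*, 1-1010*, 1010-0*, 11-000*, 11-100*, 110-00*, 111-00*, 1110-0*, 1110-1*, 11100-*, 11101-*
[col 2] --1000, -1-100, -11-00, -110-0, -1101-, 0--011, 00--11, 000--1, 1-10-0, 11--00, 1110--
Prime implicants: --1000, -00011, -1-100, -11-00, -110-0, -1101-, 0--011, 0-0100, 00--11, 000--1, 00010-, 1-10-0, 101101, 11--00, 1110--
PI chart (minterm → PIs covering it):
  1 | 000--1  (sole → essential)
  3 | -00011,0--011,00--11,000--1
  4 | 0-0100,00010-
  5 | 000--1,00010-
  7 | 00--11,000--1
  11 | 0--011,00--11
  15 | 00--11  (sole → essential)
  19 | 0--011  (sole → essential)
  20 | -1-100,0-0100
  24 | --1000,-11-00,-110-0
  26 | -110-0,-1101-
  28 | -1-100,-11-00
  35 | -00011  (sole → essential)
  40 | --1000,1-10-0
  42 | 1-10-0  (sole → essential)
  45 | 101101  (sole → essential)
  48 | 11--00  (sole → essential)
  52 | -1-100,11--00
  56 | --1000,-11-00,-110-0,1-10-0,11--00,1110--
  58 | -110-0,-1101-,1-10-0,1110--
  59 | -1101-,1110--
  60 | -1-100,-11-00,11--00
Essential prime implicants: -00011, 0--011, 00--11, 000--1, 1-10-0, 101101, 11--00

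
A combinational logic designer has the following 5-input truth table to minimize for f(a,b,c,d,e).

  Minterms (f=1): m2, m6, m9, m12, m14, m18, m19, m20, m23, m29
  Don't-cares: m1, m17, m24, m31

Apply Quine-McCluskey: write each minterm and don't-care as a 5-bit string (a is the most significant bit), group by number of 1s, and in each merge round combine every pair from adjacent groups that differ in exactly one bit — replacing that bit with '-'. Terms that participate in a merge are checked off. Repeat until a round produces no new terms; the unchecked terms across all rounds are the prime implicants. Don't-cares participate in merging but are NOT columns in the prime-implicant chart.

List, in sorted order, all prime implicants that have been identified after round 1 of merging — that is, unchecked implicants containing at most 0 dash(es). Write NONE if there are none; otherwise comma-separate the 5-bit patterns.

size-2^0 implicants → 00001(✓)  00010(✓)  00110(✓)  01001(✓)  01100(✓)  01110(✓)  10001(✓)  10010(✓)  10011(✓)  10100  10111(✓)  11000  11101(✓)  11111(✓)
size-2^1 implicants → -0001  -0010  0-001  0-110  00-10  011-0  1-111  10-11  100-1  1001-  111-1
Unchecked terms (primes): -0001, -0010, 0-001, 0-110, 00-10, 011-0, 1-111, 10-11, 100-1, 1001-, 10100, 11000, 111-1

10100, 11000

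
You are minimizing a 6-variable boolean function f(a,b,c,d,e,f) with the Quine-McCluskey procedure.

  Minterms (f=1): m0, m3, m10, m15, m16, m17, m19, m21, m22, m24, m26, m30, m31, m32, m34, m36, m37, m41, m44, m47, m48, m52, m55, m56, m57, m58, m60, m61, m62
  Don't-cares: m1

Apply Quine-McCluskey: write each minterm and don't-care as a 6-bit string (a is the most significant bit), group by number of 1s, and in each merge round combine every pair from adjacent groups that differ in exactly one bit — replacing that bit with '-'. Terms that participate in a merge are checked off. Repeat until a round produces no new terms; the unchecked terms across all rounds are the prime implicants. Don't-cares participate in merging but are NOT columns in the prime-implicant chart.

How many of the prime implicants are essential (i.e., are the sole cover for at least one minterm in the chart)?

Round 0: 000000✓ 000001✓ 000011✓ 001010✓ 001111✓ 010000✓ 010001✓ 010011✓ 010101✓ 010110✓ 011000✓ 011010✓ 011110✓ 011111✓ 100000✓ 100010✓ 100100✓ 100101✓ 101001✓ 101100✓ 101111✓ 110000✓ 110100✓ 110111 111000✓ 111001✓ 111010✓ 111100✓ 111101✓ 111110✓
Round 1: -00000✓ -01111 -10000✓ -11000✓ -11010✓ -11110✓ 0-0000✓ 0-0001✓ 0-0011✓ 0-1010 0-1111 0000-1✓ 00000-✓ 01-000✓ 01-110 010-01 0100-1✓ 01000-✓ 011-10✓ 0110-0✓ 01111- 1-0000✓ 1-0100✓ 1-1001 1-1100✓ 10-100✓ 100-00✓ 1000-0 10010- 11-000✓ 11-100✓ 110-00✓ 111-00✓ 111-01✓ 111-10✓ 1110-0✓ 11100-✓ 1111-0✓ 11110-✓
Round 2: --0000 -1-000 -11-10 -110-0 0-00-1 0-000- 1--100 1-0-00 11--00 111--0 111-0-
PIs = {--0000, -01111, -1-000, -11-10, -110-0, 0-00-1, 0-000-, 0-1010, 0-1111, 01-110, 010-01, 01111-, 1--100, 1-0-00, 1-1001, 1000-0, 10010-, 11--00, 110111, 111--0, 111-0-}
Coverage chart:
  m0: --0000,0-000-
  m3: 0-00-1 ←essential
  m10: 0-1010 ←essential
  m15: -01111,0-1111
  m16: --0000,-1-000,0-000-
  m17: 0-00-1,0-000-,010-01
  m19: 0-00-1 ←essential
  m21: 010-01 ←essential
  m22: 01-110 ←essential
  m24: -1-000,-110-0
  m26: -11-10,-110-0,0-1010
  m30: -11-10,01-110,01111-
  m31: 0-1111,01111-
  m32: --0000,1-0-00,1000-0
  m34: 1000-0 ←essential
  m36: 1--100,1-0-00,10010-
  m37: 10010- ←essential
  m41: 1-1001 ←essential
  m44: 1--100 ←essential
  m47: -01111 ←essential
  m48: --0000,-1-000,1-0-00,11--00
  m52: 1--100,1-0-00,11--00
  m55: 110111 ←essential
  m56: -1-000,-110-0,11--00,111--0,111-0-
  m57: 1-1001,111-0-
  m58: -11-10,-110-0,111--0
  m60: 1--100,11--00,111--0,111-0-
  m61: 111-0- ←essential
  m62: -11-10,111--0
Essential: -01111, 0-00-1, 0-1010, 01-110, 010-01, 1--100, 1-1001, 1000-0, 10010-, 110111, 111-0-

11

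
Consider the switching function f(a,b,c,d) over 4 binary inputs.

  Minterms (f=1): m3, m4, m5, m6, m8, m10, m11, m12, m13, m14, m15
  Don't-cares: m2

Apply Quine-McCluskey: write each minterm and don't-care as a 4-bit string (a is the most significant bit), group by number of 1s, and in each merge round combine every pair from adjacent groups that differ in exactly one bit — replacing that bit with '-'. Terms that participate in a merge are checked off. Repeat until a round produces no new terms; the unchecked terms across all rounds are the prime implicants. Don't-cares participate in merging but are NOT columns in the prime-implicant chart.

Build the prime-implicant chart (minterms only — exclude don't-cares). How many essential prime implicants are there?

3

[col 0] 0010*, 0011*, 0100*, 0101*, 0110*, 1000*, 1010*, 1011*, 1100*, 1101*, 1110*, 1111*
[col 1] -010*, -011*, -100*, -101*, -110*, 0-10*, 001-*, 01-0*, 010-*, 1-00*, 1-10*, 1-11*, 10-0*, 101-*, 11-0*, 11-1*, 110-*, 111-*
[col 2] --10, -01-, -1-0, -10-, 1--0, 1-1-, 11--
Prime implicants: --10, -01-, -1-0, -10-, 1--0, 1-1-, 11--
PI chart (minterm → PIs covering it):
  3 | -01-  (sole → essential)
  4 | -1-0,-10-
  5 | -10-  (sole → essential)
  6 | --10,-1-0
  8 | 1--0  (sole → essential)
  10 | --10,-01-,1--0,1-1-
  11 | -01-,1-1-
  12 | -1-0,-10-,1--0,11--
  13 | -10-,11--
  14 | --10,-1-0,1--0,1-1-,11--
  15 | 1-1-,11--
Essential prime implicants: -01-, -10-, 1--0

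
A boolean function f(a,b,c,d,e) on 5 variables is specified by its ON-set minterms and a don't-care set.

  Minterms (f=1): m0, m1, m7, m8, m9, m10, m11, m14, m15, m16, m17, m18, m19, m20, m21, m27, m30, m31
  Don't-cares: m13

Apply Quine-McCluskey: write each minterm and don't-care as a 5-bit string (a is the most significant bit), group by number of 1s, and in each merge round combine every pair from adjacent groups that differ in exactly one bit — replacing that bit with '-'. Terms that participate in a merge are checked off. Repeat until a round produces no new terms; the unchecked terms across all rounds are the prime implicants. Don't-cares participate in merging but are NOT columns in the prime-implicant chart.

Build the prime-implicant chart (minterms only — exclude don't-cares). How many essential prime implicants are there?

Round 0: 00000✓ 00001✓ 00111✓ 01000✓ 01001✓ 01010✓ 01011✓ 01101✓ 01110✓ 01111✓ 10000✓ 10001✓ 10010✓ 10011✓ 10100✓ 10101✓ 11011✓ 11110✓ 11111✓
Round 1: -0000✓ -0001✓ -1011✓ -1110✓ -1111✓ 0-000✓ 0-001✓ 0-111 0000-✓ 01-01✓ 01-10✓ 01-11✓ 010-0✓ 010-1✓ 0100-✓ 0101-✓ 011-1✓ 0111-✓ 1-011 10-00✓ 10-01✓ 100-0✓ 100-1✓ 1000-✓ 1001-✓ 1010-✓ 11-11✓ 1111-✓
Round 2: -000- -1-11 -111- 0-00- 01--1 01-1- 010-- 10-0- 100--
PIs = {-000-, -1-11, -111-, 0-00-, 0-111, 01--1, 01-1-, 010--, 1-011, 10-0-, 100--}
Coverage chart:
  m0: -000-,0-00-
  m1: -000-,0-00-
  m7: 0-111 ←essential
  m8: 0-00-,010--
  m9: 0-00-,01--1,010--
  m10: 01-1-,010--
  m11: -1-11,01--1,01-1-,010--
  m14: -111-,01-1-
  m15: -1-11,-111-,0-111,01--1,01-1-
  m16: -000-,10-0-,100--
  m17: -000-,10-0-,100--
  m18: 100-- ←essential
  m19: 1-011,100--
  m20: 10-0- ←essential
  m21: 10-0- ←essential
  m27: -1-11,1-011
  m30: -111- ←essential
  m31: -1-11,-111-
Essential: -111-, 0-111, 10-0-, 100--

4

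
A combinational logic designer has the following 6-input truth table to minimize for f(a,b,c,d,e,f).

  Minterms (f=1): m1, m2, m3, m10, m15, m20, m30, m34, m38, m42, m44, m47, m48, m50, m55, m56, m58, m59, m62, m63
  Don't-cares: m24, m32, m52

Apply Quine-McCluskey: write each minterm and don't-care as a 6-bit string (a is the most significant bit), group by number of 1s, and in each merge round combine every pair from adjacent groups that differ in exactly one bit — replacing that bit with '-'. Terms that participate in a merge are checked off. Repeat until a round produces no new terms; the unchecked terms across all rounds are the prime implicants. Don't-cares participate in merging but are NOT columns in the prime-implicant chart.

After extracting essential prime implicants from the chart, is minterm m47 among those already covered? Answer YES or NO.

[col 0] 000001*, 000010*, 000011*, 001010*, 001111*, 010100*, 011000*, 011110*, 100000*, 100010*, 100110*, 101010*, 101100, 101111*, 110000*, 110010*, 110100*, 110111*, 111000*, 111010*, 111011*, 111110*, 111111*
[col 1] -00010*, -01010*, -01111, -10100, -11000, -11110, 00-010*, 0000-1, 00001-, 1-0000*, 1-0010*, 1-1010*, 1-1111, 10-010*, 100-10, 1000-0*, 11-000*, 11-010*, 11-111, 110-00, 1100-0*, 111-10*, 111-11*, 1110-0*, 11101-*, 11111-*
[col 2] -0-010, 1--010, 1-00-0, 11-0-0, 111-1-
Prime implicants: -0-010, -01111, -10100, -11000, -11110, 0000-1, 00001-, 1--010, 1-00-0, 1-1111, 100-10, 101100, 11-0-0, 11-111, 110-00, 111-1-
PI chart (minterm → PIs covering it):
  1 | 0000-1  (sole → essential)
  2 | -0-010,00001-
  3 | 0000-1,00001-
  10 | -0-010  (sole → essential)
  15 | -01111  (sole → essential)
  20 | -10100  (sole → essential)
  30 | -11110  (sole → essential)
  34 | -0-010,1--010,1-00-0,100-10
  38 | 100-10  (sole → essential)
  42 | -0-010,1--010
  44 | 101100  (sole → essential)
  47 | -01111,1-1111
  48 | 1-00-0,11-0-0,110-00
  50 | 1--010,1-00-0,11-0-0
  55 | 11-111  (sole → essential)
  56 | -11000,11-0-0
  58 | 1--010,11-0-0,111-1-
  59 | 111-1-  (sole → essential)
  62 | -11110,111-1-
  63 | 1-1111,11-111,111-1-
Essential prime implicants: -0-010, -01111, -10100, -11110, 0000-1, 100-10, 101100, 11-111, 111-1-

YES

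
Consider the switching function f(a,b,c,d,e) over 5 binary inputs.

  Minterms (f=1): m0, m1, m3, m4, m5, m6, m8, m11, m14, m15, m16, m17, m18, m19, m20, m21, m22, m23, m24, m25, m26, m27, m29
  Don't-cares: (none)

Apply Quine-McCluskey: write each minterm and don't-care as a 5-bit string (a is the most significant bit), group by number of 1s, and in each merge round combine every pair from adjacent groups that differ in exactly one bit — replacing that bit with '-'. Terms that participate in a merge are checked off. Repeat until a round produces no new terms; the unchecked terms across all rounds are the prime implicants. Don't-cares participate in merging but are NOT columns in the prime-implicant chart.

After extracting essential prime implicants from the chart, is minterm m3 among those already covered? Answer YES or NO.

NO

Round 0: 00000✓ 00001✓ 00011✓ 00100✓ 00101✓ 00110✓ 01000✓ 01011✓ 01110✓ 01111✓ 10000✓ 10001✓ 10010✓ 10011✓ 10100✓ 10101✓ 10110✓ 10111✓ 11000✓ 11001✓ 11010✓ 11011✓ 11101✓
Round 1: -0000✓ -0001✓ -0011✓ -0100✓ -0101✓ -0110✓ -1000✓ -1011✓ 0-000✓ 0-011✓ 0-110 00-00✓ 00-01✓ 000-1✓ 0000-✓ 001-0✓ 0010-✓ 01-11 0111- 1-000✓ 1-001✓ 1-010✓ 1-011✓ 1-101✓ 10-00✓ 10-01✓ 10-10✓ 10-11✓ 100-0✓ 100-1✓ 1000-✓ 1001-✓ 101-0✓ 101-1✓ 1010-✓ 1011-✓ 11-01✓ 110-0✓ 110-1✓ 1100-✓ 1101-✓
Round 2: --000 --011 -0-00✓ -0-01✓ -00-1 -000-✓ -01-0 -010-✓ 00-0-✓ 1--01 1-0-0✓ 1-0-1✓ 1-00-✓ 1-01-✓ 10--0✓ 10--1✓ 10-0-✓ 10-1-✓ 100--✓ 101--✓ 110--✓
Round 3: -0-0- 1-0-- 10---
PIs = {--000, --011, -0-0-, -00-1, -01-0, 0-110, 01-11, 0111-, 1--01, 1-0--, 10---}
Coverage chart:
  m0: --000,-0-0-
  m1: -0-0-,-00-1
  m3: --011,-00-1
  m4: -0-0-,-01-0
  m5: -0-0- ←essential
  m6: -01-0,0-110
  m8: --000 ←essential
  m11: --011,01-11
  m14: 0-110,0111-
  m15: 01-11,0111-
  m16: --000,-0-0-,1-0--,10---
  m17: -0-0-,-00-1,1--01,1-0--,10---
  m18: 1-0--,10---
  m19: --011,-00-1,1-0--,10---
  m20: -0-0-,-01-0,10---
  m21: -0-0-,1--01,10---
  m22: -01-0,10---
  m23: 10--- ←essential
  m24: --000,1-0--
  m25: 1--01,1-0--
  m26: 1-0-- ←essential
  m27: --011,1-0--
  m29: 1--01 ←essential
Essential: --000, -0-0-, 1--01, 1-0--, 10---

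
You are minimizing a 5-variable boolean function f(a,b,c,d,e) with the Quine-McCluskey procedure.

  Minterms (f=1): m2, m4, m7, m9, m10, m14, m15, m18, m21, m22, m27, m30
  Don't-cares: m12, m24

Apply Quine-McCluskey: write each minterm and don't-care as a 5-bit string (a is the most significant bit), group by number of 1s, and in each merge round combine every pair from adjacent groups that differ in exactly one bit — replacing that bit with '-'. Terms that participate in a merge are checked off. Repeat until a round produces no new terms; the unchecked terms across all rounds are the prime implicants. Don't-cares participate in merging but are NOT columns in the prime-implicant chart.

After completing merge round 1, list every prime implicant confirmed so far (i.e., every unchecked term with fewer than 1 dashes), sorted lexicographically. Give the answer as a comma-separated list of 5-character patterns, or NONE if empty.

size-2^0 implicants → 00010(✓)  00100(✓)  00111(✓)  01001  01010(✓)  01100(✓)  01110(✓)  01111(✓)  10010(✓)  10101  10110(✓)  11000  11011  11110(✓)
size-2^1 implicants → -0010  -1110  0-010  0-100  0-111  01-10  011-0  0111-  1-110  10-10
Unchecked terms (primes): -0010, -1110, 0-010, 0-100, 0-111, 01-10, 01001, 011-0, 0111-, 1-110, 10-10, 10101, 11000, 11011

01001, 10101, 11000, 11011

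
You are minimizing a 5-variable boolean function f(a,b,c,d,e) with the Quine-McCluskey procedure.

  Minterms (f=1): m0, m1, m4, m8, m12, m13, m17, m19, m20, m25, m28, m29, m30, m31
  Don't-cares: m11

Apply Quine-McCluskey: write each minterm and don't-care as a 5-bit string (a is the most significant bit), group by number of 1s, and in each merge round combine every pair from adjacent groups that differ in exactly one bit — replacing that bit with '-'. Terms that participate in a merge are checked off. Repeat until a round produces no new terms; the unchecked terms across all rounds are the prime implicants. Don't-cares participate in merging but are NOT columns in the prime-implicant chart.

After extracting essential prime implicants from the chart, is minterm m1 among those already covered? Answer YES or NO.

size-2^0 implicants → 00000(✓)  00001(✓)  00100(✓)  01000(✓)  01011  01100(✓)  01101(✓)  10001(✓)  10011(✓)  10100(✓)  11001(✓)  11100(✓)  11101(✓)  11110(✓)  11111(✓)
size-2^1 implicants → -0001  -0100(✓)  -1100(✓)  -1101(✓)  0-000(✓)  0-100(✓)  00-00(✓)  0000-  01-00(✓)  0110-(✓)  1-001  1-100(✓)  100-1  11-01  111-0(✓)  111-1(✓)  1110-(✓)  1111-(✓)
size-2^2 implicants → --100  -110-  0--00  111--
Unchecked terms (primes): --100, -0001, -110-, 0--00, 0000-, 01011, 1-001, 100-1, 11-01, 111--
Minterm coverage:
  m0 ⊆ 0--00,0000-
  m1 ⊆ -0001,0000-
  m4 ⊆ --100,0--00
  m8 ⊆ 0--00 [E]
  m12 ⊆ --100,-110-,0--00
  m13 ⊆ -110- [E]
  m17 ⊆ -0001,1-001,100-1
  m19 ⊆ 100-1 [E]
  m20 ⊆ --100 [E]
  m25 ⊆ 1-001,11-01
  m28 ⊆ --100,-110-,111--
  m29 ⊆ -110-,11-01,111--
  m30 ⊆ 111-- [E]
  m31 ⊆ 111-- [E]
E = {--100, -110-, 0--00, 100-1, 111--}

NO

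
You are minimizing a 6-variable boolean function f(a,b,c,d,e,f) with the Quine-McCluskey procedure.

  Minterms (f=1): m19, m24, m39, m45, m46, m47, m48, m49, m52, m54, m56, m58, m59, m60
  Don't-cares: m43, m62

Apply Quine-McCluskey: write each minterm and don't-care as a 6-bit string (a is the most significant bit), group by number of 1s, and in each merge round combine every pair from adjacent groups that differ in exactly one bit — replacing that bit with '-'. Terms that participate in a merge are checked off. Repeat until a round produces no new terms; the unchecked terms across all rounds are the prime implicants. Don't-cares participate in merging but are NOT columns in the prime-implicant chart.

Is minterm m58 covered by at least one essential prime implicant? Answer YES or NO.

[col 0] 010011, 011000*, 100111*, 101011*, 101101*, 101110*, 101111*, 110000*, 110001*, 110100*, 110110*, 111000*, 111010*, 111011*, 111100*, 111110*
[col 1] -11000, 1-1011, 1-1110, 10-111, 101-11, 1011-1, 10111-, 11-000*, 11-100*, 11-110*, 110-00*, 11000-, 1101-0*, 111-00*, 111-10*, 1110-0*, 11101-, 1111-0*
[col 2] 11--00, 11-1-0, 111--0
Prime implicants: -11000, 010011, 1-1011, 1-1110, 10-111, 101-11, 1011-1, 10111-, 11--00, 11-1-0, 11000-, 111--0, 11101-
PI chart (minterm → PIs covering it):
  19 | 010011  (sole → essential)
  24 | -11000  (sole → essential)
  39 | 10-111  (sole → essential)
  45 | 1011-1  (sole → essential)
  46 | 1-1110,10111-
  47 | 10-111,101-11,1011-1,10111-
  48 | 11--00,11000-
  49 | 11000-  (sole → essential)
  52 | 11--00,11-1-0
  54 | 11-1-0  (sole → essential)
  56 | -11000,11--00,111--0
  58 | 111--0,11101-
  59 | 1-1011,11101-
  60 | 11--00,11-1-0,111--0
Essential prime implicants: -11000, 010011, 10-111, 1011-1, 11-1-0, 11000-

NO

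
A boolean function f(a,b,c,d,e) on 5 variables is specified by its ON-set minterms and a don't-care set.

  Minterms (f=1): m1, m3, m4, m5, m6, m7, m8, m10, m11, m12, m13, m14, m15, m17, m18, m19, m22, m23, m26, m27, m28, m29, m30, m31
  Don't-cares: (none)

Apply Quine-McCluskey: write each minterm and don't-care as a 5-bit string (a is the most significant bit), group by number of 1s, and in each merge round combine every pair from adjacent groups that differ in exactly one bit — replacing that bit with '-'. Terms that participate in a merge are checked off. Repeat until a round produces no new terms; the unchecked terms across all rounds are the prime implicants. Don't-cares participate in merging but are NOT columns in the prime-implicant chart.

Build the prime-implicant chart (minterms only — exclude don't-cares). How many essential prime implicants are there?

[col 0] 00001*, 00011*, 00100*, 00101*, 00110*, 00111*, 01000*, 01010*, 01011*, 01100*, 01101*, 01110*, 01111*, 10001*, 10010*, 10011*, 10110*, 10111*, 11010*, 11011*, 11100*, 11101*, 11110*, 11111*
[col 1] -0001*, -0011*, -0110*, -0111*, -1010*, -1011*, -1100*, -1101*, -1110*, -1111*, 0-011*, 0-100*, 0-101*, 0-110*, 0-111*, 00-01*, 00-11*, 000-1*, 001-0*, 001-1*, 0010-*, 0011-*, 01-00*, 01-10*, 01-11*, 010-0*, 0101-*, 011-0*, 011-1*, 0110-*, 0111-*, 1-010*, 1-011*, 1-110*, 1-111*, 10-10*, 10-11*, 100-1*, 1001-*, 1011-*, 11-10*, 11-11*, 1101-*, 111-0*, 111-1*, 1110-*, 1111-*
[col 2] --011*, --110*, --111*, -0-11*, -00-1, -011-*, -1-10*, -1-11*, -101-*, -11-0*, -11-1*, -110-*, -111-*, 0--11*, 0-1-0*, 0-1-1*, 0-10-*, 0-11-*, 00--1, 001--*, 01--0, 01-1-*, 011--*, 1--10*, 1--11*, 1-01-*, 1-11-*, 10-1-*, 11-1-*, 111--*
[col 3] ---11, --11-, -1-1-, -11--, 0-1--, 1--1-
Prime implicants: ---11, --11-, -00-1, -1-1-, -11--, 0-1--, 00--1, 01--0, 1--1-
PI chart (minterm → PIs covering it):
  1 | -00-1,00--1
  3 | ---11,-00-1,00--1
  4 | 0-1--  (sole → essential)
  5 | 0-1--,00--1
  6 | --11-,0-1--
  7 | ---11,--11-,0-1--,00--1
  8 | 01--0  (sole → essential)
  10 | -1-1-,01--0
  11 | ---11,-1-1-
  12 | -11--,0-1--,01--0
  13 | -11--,0-1--
  14 | --11-,-1-1-,-11--,0-1--,01--0
  15 | ---11,--11-,-1-1-,-11--,0-1--
  17 | -00-1  (sole → essential)
  18 | 1--1-  (sole → essential)
  19 | ---11,-00-1,1--1-
  22 | --11-,1--1-
  23 | ---11,--11-,1--1-
  26 | -1-1-,1--1-
  27 | ---11,-1-1-,1--1-
  28 | -11--  (sole → essential)
  29 | -11--  (sole → essential)
  30 | --11-,-1-1-,-11--,1--1-
  31 | ---11,--11-,-1-1-,-11--,1--1-
Essential prime implicants: -00-1, -11--, 0-1--, 01--0, 1--1-

5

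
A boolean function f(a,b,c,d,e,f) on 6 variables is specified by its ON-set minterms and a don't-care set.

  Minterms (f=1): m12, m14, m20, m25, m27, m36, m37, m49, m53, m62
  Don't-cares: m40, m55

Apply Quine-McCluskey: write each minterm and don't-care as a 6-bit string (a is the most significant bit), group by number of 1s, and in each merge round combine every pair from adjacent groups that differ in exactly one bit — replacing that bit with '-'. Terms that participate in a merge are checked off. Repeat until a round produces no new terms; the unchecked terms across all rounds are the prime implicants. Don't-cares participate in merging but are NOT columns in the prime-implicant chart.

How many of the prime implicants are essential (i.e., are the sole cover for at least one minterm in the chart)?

6

[col 0] 001100*, 001110*, 010100, 011001*, 011011*, 100100*, 100101*, 101000, 110001*, 110101*, 110111*, 111110
[col 1] 0011-0, 0110-1, 1-0101, 10010-, 110-01, 1101-1
Prime implicants: 0011-0, 010100, 0110-1, 1-0101, 10010-, 101000, 110-01, 1101-1, 111110
PI chart (minterm → PIs covering it):
  12 | 0011-0  (sole → essential)
  14 | 0011-0  (sole → essential)
  20 | 010100  (sole → essential)
  25 | 0110-1  (sole → essential)
  27 | 0110-1  (sole → essential)
  36 | 10010-  (sole → essential)
  37 | 1-0101,10010-
  49 | 110-01  (sole → essential)
  53 | 1-0101,110-01,1101-1
  62 | 111110  (sole → essential)
Essential prime implicants: 0011-0, 010100, 0110-1, 10010-, 110-01, 111110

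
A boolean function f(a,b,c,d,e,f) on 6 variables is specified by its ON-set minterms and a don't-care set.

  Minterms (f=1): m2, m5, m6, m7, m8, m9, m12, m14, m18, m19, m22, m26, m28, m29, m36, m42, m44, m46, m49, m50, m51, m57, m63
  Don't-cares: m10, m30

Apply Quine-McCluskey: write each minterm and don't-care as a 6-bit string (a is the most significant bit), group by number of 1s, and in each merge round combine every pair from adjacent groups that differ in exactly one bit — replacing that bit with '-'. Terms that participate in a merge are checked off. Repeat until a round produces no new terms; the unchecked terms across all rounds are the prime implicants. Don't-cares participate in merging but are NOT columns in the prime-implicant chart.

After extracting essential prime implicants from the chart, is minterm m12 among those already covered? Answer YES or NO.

Round 0: 000010✓ 000101✓ 000110✓ 000111✓ 001000✓ 001001✓ 001010✓ 001100✓ 001110✓ 010010✓ 010011✓ 010110✓ 011010✓ 011100✓ 011101✓ 011110✓ 100100✓ 101010✓ 101100✓ 101110✓ 110001✓ 110010✓ 110011✓ 111001✓ 111111
Round 1: -01010✓ -01100✓ -01110✓ -10010✓ -10011✓ 0-0010✓ 0-0110✓ 0-1010✓ 0-1100✓ 0-1110✓ 00-010✓ 00-110✓ 000-10✓ 0001-1 00011- 001-00✓ 001-10✓ 0010-0✓ 00100- 0011-0✓ 01-010✓ 01-110✓ 010-10✓ 01001-✓ 011-10✓ 0111-0✓ 01110- 10-100 101-10✓ 1011-0✓ 11-001 1100-1 11001-✓
Round 2: -01-10 -011-0 -1001- 0--010✓ 0--110✓ 0-0-10✓ 0-1-10✓ 0-11-0 00--10✓ 001--0 01--10✓
Round 3: 0---10
PIs = {-01-10, -011-0, -1001-, 0---10, 0-11-0, 0001-1, 00011-, 001--0, 00100-, 01110-, 10-100, 11-001, 1100-1, 111111}
Coverage chart:
  m2: 0---10 ←essential
  m5: 0001-1 ←essential
  m6: 0---10,00011-
  m7: 0001-1,00011-
  m8: 001--0,00100-
  m9: 00100- ←essential
  m12: -011-0,0-11-0,001--0
  m14: -01-10,-011-0,0---10,0-11-0,001--0
  m18: -1001-,0---10
  m19: -1001- ←essential
  m22: 0---10 ←essential
  m26: 0---10 ←essential
  m28: 0-11-0,01110-
  m29: 01110- ←essential
  m36: 10-100 ←essential
  m42: -01-10 ←essential
  m44: -011-0,10-100
  m46: -01-10,-011-0
  m49: 11-001,1100-1
  m50: -1001- ←essential
  m51: -1001-,1100-1
  m57: 11-001 ←essential
  m63: 111111 ←essential
Essential: -01-10, -1001-, 0---10, 0001-1, 00100-, 01110-, 10-100, 11-001, 111111

NO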